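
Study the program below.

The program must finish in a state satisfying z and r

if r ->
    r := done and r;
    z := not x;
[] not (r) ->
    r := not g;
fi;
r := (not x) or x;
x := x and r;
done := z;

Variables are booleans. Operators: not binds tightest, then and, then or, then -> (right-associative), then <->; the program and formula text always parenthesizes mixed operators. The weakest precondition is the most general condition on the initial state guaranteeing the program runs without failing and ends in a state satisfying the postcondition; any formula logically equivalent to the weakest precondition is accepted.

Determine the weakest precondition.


Working backward. After the program, z and r must hold.
Before done := z: z and r
Before x := x and r: z and r
Before r := (not x) or x: z
Then branch requires not x; else branch requires z.
Before the if: (r -> (not x)) and ((not r) -> z)
Answer: WP = (r -> (not x)) and ((not r) -> z)


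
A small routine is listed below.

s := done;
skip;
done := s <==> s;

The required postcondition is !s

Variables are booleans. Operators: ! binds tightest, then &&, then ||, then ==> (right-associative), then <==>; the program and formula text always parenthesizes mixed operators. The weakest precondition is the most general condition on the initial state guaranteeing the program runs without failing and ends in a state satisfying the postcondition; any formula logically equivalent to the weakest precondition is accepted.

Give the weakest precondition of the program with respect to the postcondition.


Working backward. After the program, !s must hold.
Before done := s <==> s: !s
Before skip: !s
Before s := done: !done
Answer: WP = !done


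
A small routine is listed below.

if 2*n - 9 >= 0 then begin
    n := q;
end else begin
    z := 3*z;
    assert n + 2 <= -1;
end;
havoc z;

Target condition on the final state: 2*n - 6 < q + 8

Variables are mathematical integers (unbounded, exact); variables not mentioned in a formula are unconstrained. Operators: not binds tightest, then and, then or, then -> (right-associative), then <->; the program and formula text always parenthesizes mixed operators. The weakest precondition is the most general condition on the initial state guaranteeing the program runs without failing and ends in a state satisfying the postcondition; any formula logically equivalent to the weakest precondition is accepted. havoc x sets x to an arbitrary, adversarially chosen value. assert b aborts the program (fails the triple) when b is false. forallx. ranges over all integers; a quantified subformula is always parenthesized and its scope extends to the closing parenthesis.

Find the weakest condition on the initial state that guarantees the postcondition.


Working backward. After the program, the postcondition 2*n - 6 < q + 8 must hold; in canonical form it is 2*n < q + 14.
Before havoc z: 2*n < q + 14
Then branch requires q < 14; else branch requires n <= -3 and 2*n < q + 14.
Before the if: (2*n >= 9 -> q < 14) and ((not (2*n >= 9)) -> (n <= -3 and 2*n < q + 14))
Answer: WP = (2*n >= 9 -> q < 14) and ((not (2*n >= 9)) -> (n <= -3 and 2*n < q + 14))


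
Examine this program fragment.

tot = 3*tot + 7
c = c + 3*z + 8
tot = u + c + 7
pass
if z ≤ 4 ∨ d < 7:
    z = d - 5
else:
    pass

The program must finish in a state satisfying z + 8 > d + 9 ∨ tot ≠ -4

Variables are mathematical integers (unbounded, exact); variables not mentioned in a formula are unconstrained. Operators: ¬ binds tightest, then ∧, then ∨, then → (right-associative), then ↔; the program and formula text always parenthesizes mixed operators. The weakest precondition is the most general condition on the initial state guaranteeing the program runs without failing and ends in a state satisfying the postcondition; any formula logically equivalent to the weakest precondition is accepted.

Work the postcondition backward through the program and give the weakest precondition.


Working backward. After the program, the postcondition z + 8 > d + 9 ∨ tot ≠ -4 must hold; in canonical form it is z > d + 1 ∨ tot ≠ -4.
Then branch requires tot ≠ -4; else branch requires z > d + 1 ∨ tot ≠ -4.
Before the if: ((z ≤ 4 ∨ d < 7) → tot ≠ -4) ∧ ((¬(z ≤ 4 ∨ d < 7)) → (z > d + 1 ∨ tot ≠ -4))
Before skip: ((z ≤ 4 ∨ d < 7) → tot ≠ -4) ∧ ((¬(z ≤ 4 ∨ d < 7)) → (z > d + 1 ∨ tot ≠ -4))
Before tot := u + c + 7: ((z ≤ 4 ∨ d < 7) → c + u ≠ -11) ∧ ((¬(z ≤ 4 ∨ d < 7)) → (z > d + 1 ∨ c + u ≠ -11))
Before c := c + 3*z + 8: ((z ≤ 4 ∨ d < 7) → c + u + 3*z ≠ -19) ∧ ((¬(z ≤ 4 ∨ d < 7)) → (z > d + 1 ∨ c + u + 3*z ≠ -19))
Before tot := 3*tot + 7: ((z ≤ 4 ∨ d < 7) → c + u + 3*z ≠ -19) ∧ ((¬(z ≤ 4 ∨ d < 7)) → (z > d + 1 ∨ c + u + 3*z ≠ -19))
Answer: WP = ((z ≤ 4 ∨ d < 7) → c + u + 3*z ≠ -19) ∧ ((¬(z ≤ 4 ∨ d < 7)) → (z > d + 1 ∨ c + u + 3*z ≠ -19))


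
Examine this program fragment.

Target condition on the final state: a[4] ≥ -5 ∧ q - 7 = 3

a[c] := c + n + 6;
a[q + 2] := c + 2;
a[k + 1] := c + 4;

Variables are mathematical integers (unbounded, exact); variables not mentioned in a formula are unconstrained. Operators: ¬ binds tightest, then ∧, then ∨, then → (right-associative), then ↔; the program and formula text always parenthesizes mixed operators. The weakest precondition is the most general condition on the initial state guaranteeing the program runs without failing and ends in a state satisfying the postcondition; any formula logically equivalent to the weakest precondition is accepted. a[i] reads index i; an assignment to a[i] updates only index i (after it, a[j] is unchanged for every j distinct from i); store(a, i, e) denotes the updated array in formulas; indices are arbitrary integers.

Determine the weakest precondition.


Working backward. After the program, the postcondition a[4] ≥ -5 ∧ q - 7 = 3 must hold; in canonical form it is a[4] ≥ -5 ∧ q = 10.
Before a[k + 1] := c + 4: store(a, k + 1, c + 4)[4] ≥ -5 ∧ q = 10
Before a[q + 2] := c + 2: store(store(a, q + 2, c + 2), k + 1, c + 4)[4] ≥ -5 ∧ q = 10
Before a[c] := c + n + 6: store(store(store(a, c, c + n + 6), q + 2, c + 2), k + 1, c + 4)[4] ≥ -5 ∧ q = 10
Answer: WP = store(store(store(a, c, c + n + 6), q + 2, c + 2), k + 1, c + 4)[4] ≥ -5 ∧ q = 10


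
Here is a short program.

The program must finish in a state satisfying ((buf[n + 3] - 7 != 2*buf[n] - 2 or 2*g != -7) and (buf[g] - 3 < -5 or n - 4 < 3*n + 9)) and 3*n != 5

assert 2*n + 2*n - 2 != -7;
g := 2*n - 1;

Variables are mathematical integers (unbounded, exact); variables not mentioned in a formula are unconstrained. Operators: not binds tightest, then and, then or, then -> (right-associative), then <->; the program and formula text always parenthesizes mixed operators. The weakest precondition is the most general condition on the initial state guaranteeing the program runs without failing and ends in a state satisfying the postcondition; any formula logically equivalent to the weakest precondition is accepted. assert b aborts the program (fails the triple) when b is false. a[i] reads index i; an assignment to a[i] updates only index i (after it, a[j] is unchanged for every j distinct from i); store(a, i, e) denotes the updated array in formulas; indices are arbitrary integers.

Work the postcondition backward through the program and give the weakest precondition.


Working backward. After the program, the postcondition ((buf[n + 3] - 7 != 2*buf[n] - 2 or 2*g != -7) and (buf[g] - 3 < -5 or n - 4 < 3*n + 9)) and 3*n != 5 must hold; in canonical form it is (buf[n + 3] != 2*buf[n] + 5 or 2*g != -7) and (buf[g] < -2 or 2*n > -13) and 3*n != 5.
Before g := 2*n - 1: (buf[n + 3] != 2*buf[n] + 5 or 4*n != -5) and (buf[2*n - 1] < -2 or 2*n > -13) and 3*n != 5
Before assert 2*n + 2*n - 2 != -7: 4*n != -5 and (buf[n + 3] != 2*buf[n] + 5 or 4*n != -5) and (buf[2*n - 1] < -2 or 2*n > -13) and 3*n != 5
Answer: WP = 4*n != -5 and (buf[n + 3] != 2*buf[n] + 5 or 4*n != -5) and (buf[2*n - 1] < -2 or 2*n > -13) and 3*n != 5


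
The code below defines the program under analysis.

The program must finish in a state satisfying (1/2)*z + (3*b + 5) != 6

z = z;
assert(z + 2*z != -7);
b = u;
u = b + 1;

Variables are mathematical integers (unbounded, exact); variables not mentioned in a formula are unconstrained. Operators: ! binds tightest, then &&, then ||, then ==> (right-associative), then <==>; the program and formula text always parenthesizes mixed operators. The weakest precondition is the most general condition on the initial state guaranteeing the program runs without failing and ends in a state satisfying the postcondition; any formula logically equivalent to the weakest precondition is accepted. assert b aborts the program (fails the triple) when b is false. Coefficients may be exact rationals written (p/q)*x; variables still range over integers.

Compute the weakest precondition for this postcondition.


Working backward. After the program, the postcondition (1/2)*z + (3*b + 5) != 6 must hold; in canonical form it is 3*b + (1/2)*z != 1.
Before u := b + 1: 3*b + (1/2)*z != 1
Before b := u: 3*u + (1/2)*z != 1
Before assert z + 2*z != -7: 3*z != -7 && 3*u + (1/2)*z != 1
Before z := z: 3*z != -7 && 3*u + (1/2)*z != 1
Answer: WP = 3*z != -7 && 3*u + (1/2)*z != 1


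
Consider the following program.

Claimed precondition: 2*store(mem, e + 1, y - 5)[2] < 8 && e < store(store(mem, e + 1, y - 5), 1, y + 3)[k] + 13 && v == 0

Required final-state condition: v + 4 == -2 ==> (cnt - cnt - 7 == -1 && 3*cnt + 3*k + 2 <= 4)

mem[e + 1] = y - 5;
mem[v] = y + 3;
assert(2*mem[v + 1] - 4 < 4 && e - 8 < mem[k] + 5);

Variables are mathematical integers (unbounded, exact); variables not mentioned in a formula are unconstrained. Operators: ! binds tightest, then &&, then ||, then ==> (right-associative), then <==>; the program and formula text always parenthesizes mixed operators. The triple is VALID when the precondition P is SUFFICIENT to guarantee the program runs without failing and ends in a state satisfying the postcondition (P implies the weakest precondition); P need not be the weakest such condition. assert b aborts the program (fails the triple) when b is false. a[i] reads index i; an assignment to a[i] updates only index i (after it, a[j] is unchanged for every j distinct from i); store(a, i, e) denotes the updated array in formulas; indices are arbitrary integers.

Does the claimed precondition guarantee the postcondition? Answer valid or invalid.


Working backward. After the program, the postcondition v + 4 == -2 ==> (cnt - cnt - 7 == -1 && 3*cnt + 3*k + 2 <= 4) must hold; in canonical form it is !(v == -6).
Before assert 2*mem[v + 1] - 4 < 4 && e - 8 < mem[k] + 5: 2*mem[v + 1] < 8 && e < mem[k] + 13 && (!(v == -6))
Before mem[v] := y + 3: 2*store(mem, v, y + 3)[v + 1] < 8 && e < store(mem, v, y + 3)[k] + 13 && (!(v == -6))
Before mem[e + 1] := y - 5: 2*store(store(mem, e + 1, y - 5), v, y + 3)[v + 1] < 8 && e < store(store(mem, e + 1, y - 5), v, y + 3)[k] + 13 && (!(v == -6))
The weakest precondition is 2*store(store(mem, e + 1, y - 5), v, y + 3)[v + 1] < 8 && e < store(store(mem, e + 1, y - 5), v, y + 3)[k] + 13 && (!(v == -6)).
Check whether 2*store(mem, e + 1, y - 5)[2] < 8 && e < store(store(mem, e + 1, y - 5), 1, y + 3)[k] + 13 && v == 0 implies it.
Countermodel: at the initial state e = -6517, k = -6516, mem = {[-6516] = 5, [0] = 5, [1] = 4, [2] = -11794, elsewhere 5}, v = 0, y = 57884, the precondition holds but the weakest precondition fails.
Answer: invalid


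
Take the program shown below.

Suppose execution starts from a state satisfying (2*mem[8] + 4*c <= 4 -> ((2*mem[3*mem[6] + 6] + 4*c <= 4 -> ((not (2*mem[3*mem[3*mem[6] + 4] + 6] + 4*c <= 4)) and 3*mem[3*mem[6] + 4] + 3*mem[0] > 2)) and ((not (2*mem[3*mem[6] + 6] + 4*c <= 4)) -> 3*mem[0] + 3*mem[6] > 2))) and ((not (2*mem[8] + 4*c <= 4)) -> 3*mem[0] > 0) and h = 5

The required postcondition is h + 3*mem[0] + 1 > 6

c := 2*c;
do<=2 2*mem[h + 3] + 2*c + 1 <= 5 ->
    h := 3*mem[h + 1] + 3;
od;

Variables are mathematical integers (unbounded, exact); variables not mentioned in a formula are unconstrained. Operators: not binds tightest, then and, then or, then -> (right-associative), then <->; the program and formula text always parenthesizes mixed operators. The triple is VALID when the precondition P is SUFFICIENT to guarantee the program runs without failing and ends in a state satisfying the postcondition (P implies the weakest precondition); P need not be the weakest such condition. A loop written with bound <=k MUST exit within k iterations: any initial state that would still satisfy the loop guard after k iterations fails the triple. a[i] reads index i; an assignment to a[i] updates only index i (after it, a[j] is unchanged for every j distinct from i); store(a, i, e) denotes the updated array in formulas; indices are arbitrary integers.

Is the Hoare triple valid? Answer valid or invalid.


Working backward. After the program, the postcondition h + 3*mem[0] + 1 > 6 must hold; in canonical form it is 3*mem[0] + h > 5.
Before the loop (bound <=2), unroll the exhaustion recursion (WP_0 = exit-now case; WP_j = one more guarded iteration, up to j = 2):
  WP_0: (not (2*mem[h + 3] + 2*c <= 4)) and 3*mem[0] + h > 5
  WP_1: (2*mem[h + 3] + 2*c <= 4 -> ((not (2*mem[3*mem[h + 1] + 6] + 2*c <= 4)) and 3*mem[h + 1] + 3*mem[0] > 2)) and ((not (2*mem[h + 3] + 2*c <= 4)) -> 3*mem[0] + h > 5)
  WP_2: (2*mem[h + 3] + 2*c <= 4 -> ((2*mem[3*mem[h + 1] + 6] + 2*c <= 4 -> ((not (2*mem[3*mem[3*mem[h + 1] + 4] + 6] + 2*c <= 4)) and 3*mem[3*mem[h + 1] + 4] + 3*mem[0] > 2)) and ((not (2*mem[3*mem[h + 1] + 6] + 2*c <= 4)) -> 3*mem[h + 1] + 3*mem[0] > 2))) and ((not (2*mem[h + 3] + 2*c <= 4)) -> 3*mem[0] + h > 5)
So before the loop: (2*mem[h + 3] + 2*c <= 4 -> ((2*mem[3*mem[h + 1] + 6] + 2*c <= 4 -> ((not (2*mem[3*mem[3*mem[h + 1] + 4] + 6] + 2*c <= 4)) and 3*mem[3*mem[h + 1] + 4] + 3*mem[0] > 2)) and ((not (2*mem[3*mem[h + 1] + 6] + 2*c <= 4)) -> 3*mem[h + 1] + 3*mem[0] > 2))) and ((not (2*mem[h + 3] + 2*c <= 4)) -> 3*mem[0] + h > 5)
Before c := 2*c: (2*mem[h + 3] + 4*c <= 4 -> ((2*mem[3*mem[h + 1] + 6] + 4*c <= 4 -> ((not (2*mem[3*mem[3*mem[h + 1] + 4] + 6] + 4*c <= 4)) and 3*mem[3*mem[h + 1] + 4] + 3*mem[0] > 2)) and ((not (2*mem[3*mem[h + 1] + 6] + 4*c <= 4)) -> 3*mem[h + 1] + 3*mem[0] > 2))) and ((not (2*mem[h + 3] + 4*c <= 4)) -> 3*mem[0] + h > 5)
The weakest precondition is (2*mem[h + 3] + 4*c <= 4 -> ((2*mem[3*mem[h + 1] + 6] + 4*c <= 4 -> ((not (2*mem[3*mem[3*mem[h + 1] + 4] + 6] + 4*c <= 4)) and 3*mem[3*mem[h + 1] + 4] + 3*mem[0] > 2)) and ((not (2*mem[3*mem[h + 1] + 6] + 4*c <= 4)) -> 3*mem[h + 1] + 3*mem[0] > 2))) and ((not (2*mem[h + 3] + 4*c <= 4)) -> 3*mem[0] + h > 5).
Check whether (2*mem[8] + 4*c <= 4 -> ((2*mem[3*mem[6] + 6] + 4*c <= 4 -> ((not (2*mem[3*mem[3*mem[6] + 4] + 6] + 4*c <= 4)) and 3*mem[3*mem[6] + 4] + 3*mem[0] > 2)) and ((not (2*mem[3*mem[6] + 6] + 4*c <= 4)) -> 3*mem[0] + 3*mem[6] > 2))) and ((not (2*mem[8] + 4*c <= 4)) -> 3*mem[0] > 0) and h = 5 implies it.
Every state satisfying the precondition satisfies the weakest precondition: the implication holds.
Answer: valid


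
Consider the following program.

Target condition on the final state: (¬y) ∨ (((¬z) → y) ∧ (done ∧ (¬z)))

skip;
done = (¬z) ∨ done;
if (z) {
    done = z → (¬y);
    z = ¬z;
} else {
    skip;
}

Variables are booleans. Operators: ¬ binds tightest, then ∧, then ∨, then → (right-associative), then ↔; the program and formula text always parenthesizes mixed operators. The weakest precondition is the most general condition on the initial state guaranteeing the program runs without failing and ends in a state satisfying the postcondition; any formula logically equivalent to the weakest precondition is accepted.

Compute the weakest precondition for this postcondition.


Working backward. After the program, the postcondition (¬y) ∨ (((¬z) → y) ∧ (done ∧ (¬z))) must hold; in canonical form it is (¬y) ∨ (((¬z) → y) ∧ done ∧ (¬z)).
Then branch requires (¬y) ∨ ((z → y) ∧ (z → (¬y)) ∧ z); else branch requires (¬y) ∨ (((¬z) → y) ∧ done ∧ (¬z)).
Before the if: (z → ((¬y) ∨ ((z → y) ∧ (z → (¬y)) ∧ z))) ∧ ((¬z) → ((¬y) ∨ (((¬z) → y) ∧ done ∧ (¬z))))
Before done := (¬z) ∨ done: (z → ((¬y) ∨ ((z → y) ∧ (z → (¬y)) ∧ z))) ∧ ((¬z) → ((¬y) ∨ (((¬z) → y) ∧ ((¬z) ∨ done) ∧ (¬z))))
Before skip: (z → ((¬y) ∨ ((z → y) ∧ (z → (¬y)) ∧ z))) ∧ ((¬z) → ((¬y) ∨ (((¬z) → y) ∧ ((¬z) ∨ done) ∧ (¬z))))
Answer: WP = (z → ((¬y) ∨ ((z → y) ∧ (z → (¬y)) ∧ z))) ∧ ((¬z) → ((¬y) ∨ (((¬z) → y) ∧ ((¬z) ∨ done) ∧ (¬z))))


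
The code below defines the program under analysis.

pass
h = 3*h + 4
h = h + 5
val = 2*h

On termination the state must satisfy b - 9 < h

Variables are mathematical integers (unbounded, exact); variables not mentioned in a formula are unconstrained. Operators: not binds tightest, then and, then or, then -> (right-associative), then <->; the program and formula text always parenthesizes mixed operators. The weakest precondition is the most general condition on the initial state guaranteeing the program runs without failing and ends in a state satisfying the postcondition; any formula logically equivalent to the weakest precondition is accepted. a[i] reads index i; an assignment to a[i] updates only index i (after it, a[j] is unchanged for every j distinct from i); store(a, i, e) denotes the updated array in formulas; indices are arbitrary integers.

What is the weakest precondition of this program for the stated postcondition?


Working backward. After the program, the postcondition b - 9 < h must hold; in canonical form it is b < h + 9.
Before val := 2*h: b < h + 9
Before h := h + 5: b < h + 14
Before h := 3*h + 4: b < 3*h + 18
Before skip: b < 3*h + 18
Answer: WP = b < 3*h + 18


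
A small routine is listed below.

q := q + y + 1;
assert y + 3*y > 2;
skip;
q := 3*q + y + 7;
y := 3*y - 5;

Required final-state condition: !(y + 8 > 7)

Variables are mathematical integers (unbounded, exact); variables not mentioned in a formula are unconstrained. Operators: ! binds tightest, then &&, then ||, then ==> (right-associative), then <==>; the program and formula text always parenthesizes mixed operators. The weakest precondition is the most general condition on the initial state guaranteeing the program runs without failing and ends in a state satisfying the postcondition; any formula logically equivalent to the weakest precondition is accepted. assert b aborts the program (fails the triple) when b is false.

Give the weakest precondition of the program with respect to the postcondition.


Working backward. After the program, the postcondition !(y + 8 > 7) must hold; in canonical form it is !(y > -1).
Before y := 3*y - 5: !(3*y > 4)
Before q := 3*q + y + 7: !(3*y > 4)
Before skip: !(3*y > 4)
Before assert y + 3*y > 2: 4*y > 2 && (!(3*y > 4))
Before q := q + y + 1: 4*y > 2 && (!(3*y > 4))
Answer: WP = 4*y > 2 && (!(3*y > 4))


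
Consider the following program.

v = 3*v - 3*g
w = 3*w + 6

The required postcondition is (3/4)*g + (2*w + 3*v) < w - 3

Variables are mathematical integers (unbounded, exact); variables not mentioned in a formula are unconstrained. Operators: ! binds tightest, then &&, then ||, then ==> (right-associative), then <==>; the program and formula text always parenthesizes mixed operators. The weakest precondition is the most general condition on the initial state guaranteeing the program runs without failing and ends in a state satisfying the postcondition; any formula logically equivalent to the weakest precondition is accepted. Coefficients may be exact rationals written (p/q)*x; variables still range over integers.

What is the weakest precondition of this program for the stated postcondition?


Working backward. After the program, the postcondition (3/4)*g + (2*w + 3*v) < w - 3 must hold; in canonical form it is (3/4)*g + 3*v + w < -3.
Before w := 3*w + 6: (3/4)*g + 3*v + 3*w < -9
Before v := 3*v - 3*g: 9*v + 3*w < (33/4)*g - 9
Answer: WP = 9*v + 3*w < (33/4)*g - 9


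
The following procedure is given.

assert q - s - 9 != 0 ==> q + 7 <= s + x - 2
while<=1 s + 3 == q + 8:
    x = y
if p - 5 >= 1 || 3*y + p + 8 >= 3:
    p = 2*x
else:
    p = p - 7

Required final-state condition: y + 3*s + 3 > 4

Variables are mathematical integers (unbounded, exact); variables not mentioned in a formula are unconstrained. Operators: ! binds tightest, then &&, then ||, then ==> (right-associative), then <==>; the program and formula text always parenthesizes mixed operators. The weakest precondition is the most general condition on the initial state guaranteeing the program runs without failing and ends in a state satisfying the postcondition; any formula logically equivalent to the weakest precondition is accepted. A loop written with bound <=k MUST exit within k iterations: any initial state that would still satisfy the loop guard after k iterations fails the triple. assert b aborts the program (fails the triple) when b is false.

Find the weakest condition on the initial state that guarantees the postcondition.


Working backward. After the program, the postcondition y + 3*s + 3 > 4 must hold; in canonical form it is 3*s + y > 1.
Then branch requires 3*s + y > 1; else branch requires 3*s + y > 1.
Before the if: ((p >= 6 || p + 3*y >= -5) ==> 3*s + y > 1) && ((!(p >= 6 || p + 3*y >= -5)) ==> 3*s + y > 1)
Before the loop (bound <=1), unroll the exhaustion recursion (WP_0 = exit-now case; WP_j = one more guarded iteration, up to j = 1):
  WP_0: (!(s == q + 5)) && ((p >= 6 || p + 3*y >= -5) ==> 3*s + y > 1) && ((!(p >= 6 || p + 3*y >= -5)) ==> 3*s + y > 1)
  WP_1: (s == q + 5 ==> ((!(s == q + 5)) && ((p >= 6 || p + 3*y >= -5) ==> 3*s + y > 1) && ((!(p >= 6 || p + 3*y >= -5)) ==> 3*s + y > 1))) && ((!(s == q + 5)) ==> (((p >= 6 || p + 3*y >= -5) ==> 3*s + y > 1) && ((!(p >= 6 || p + 3*y >= -5)) ==> 3*s + y > 1)))
So before the loop: (s == q + 5 ==> ((!(s == q + 5)) && ((p >= 6 || p + 3*y >= -5) ==> 3*s + y > 1) && ((!(p >= 6 || p + 3*y >= -5)) ==> 3*s + y > 1))) && ((!(s == q + 5)) ==> (((p >= 6 || p + 3*y >= -5) ==> 3*s + y > 1) && ((!(p >= 6 || p + 3*y >= -5)) ==> 3*s + y > 1)))
Before assert q - s - 9 != 0 ==> q + 7 <= s + x - 2: (q != s + 9 ==> q <= s + x - 9) && (s == q + 5 ==> ((!(s == q + 5)) && ((p >= 6 || p + 3*y >= -5) ==> 3*s + y > 1) && ((!(p >= 6 || p + 3*y >= -5)) ==> 3*s + y > 1))) && ((!(s == q + 5)) ==> (((p >= 6 || p + 3*y >= -5) ==> 3*s + y > 1) && ((!(p >= 6 || p + 3*y >= -5)) ==> 3*s + y > 1)))
Answer: WP = (q != s + 9 ==> q <= s + x - 9) && (s == q + 5 ==> ((!(s == q + 5)) && ((p >= 6 || p + 3*y >= -5) ==> 3*s + y > 1) && ((!(p >= 6 || p + 3*y >= -5)) ==> 3*s + y > 1))) && ((!(s == q + 5)) ==> (((p >= 6 || p + 3*y >= -5) ==> 3*s + y > 1) && ((!(p >= 6 || p + 3*y >= -5)) ==> 3*s + y > 1)))


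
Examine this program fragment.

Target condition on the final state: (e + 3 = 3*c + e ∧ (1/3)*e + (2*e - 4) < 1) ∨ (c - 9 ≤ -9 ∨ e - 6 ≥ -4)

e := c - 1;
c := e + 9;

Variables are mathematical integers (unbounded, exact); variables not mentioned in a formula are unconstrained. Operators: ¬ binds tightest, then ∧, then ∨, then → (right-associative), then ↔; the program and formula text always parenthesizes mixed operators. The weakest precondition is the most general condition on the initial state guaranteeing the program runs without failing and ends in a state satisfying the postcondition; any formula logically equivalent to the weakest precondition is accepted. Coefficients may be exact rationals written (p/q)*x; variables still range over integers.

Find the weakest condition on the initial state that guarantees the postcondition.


Working backward. After the program, the postcondition (e + 3 = 3*c + e ∧ (1/3)*e + (2*e - 4) < 1) ∨ (c - 9 ≤ -9 ∨ e - 6 ≥ -4) must hold; in canonical form it is (3*c = 3 ∧ (7/3)*e < 5) ∨ c ≤ 0 ∨ e ≥ 2.
Before c := e + 9: (3*e = -24 ∧ (7/3)*e < 5) ∨ e ≤ -9 ∨ e ≥ 2
Before e := c - 1: (3*c = -21 ∧ (7/3)*c < 22/3) ∨ c ≤ -8 ∨ c ≥ 3
Answer: WP = (3*c = -21 ∧ (7/3)*c < 22/3) ∨ c ≤ -8 ∨ c ≥ 3


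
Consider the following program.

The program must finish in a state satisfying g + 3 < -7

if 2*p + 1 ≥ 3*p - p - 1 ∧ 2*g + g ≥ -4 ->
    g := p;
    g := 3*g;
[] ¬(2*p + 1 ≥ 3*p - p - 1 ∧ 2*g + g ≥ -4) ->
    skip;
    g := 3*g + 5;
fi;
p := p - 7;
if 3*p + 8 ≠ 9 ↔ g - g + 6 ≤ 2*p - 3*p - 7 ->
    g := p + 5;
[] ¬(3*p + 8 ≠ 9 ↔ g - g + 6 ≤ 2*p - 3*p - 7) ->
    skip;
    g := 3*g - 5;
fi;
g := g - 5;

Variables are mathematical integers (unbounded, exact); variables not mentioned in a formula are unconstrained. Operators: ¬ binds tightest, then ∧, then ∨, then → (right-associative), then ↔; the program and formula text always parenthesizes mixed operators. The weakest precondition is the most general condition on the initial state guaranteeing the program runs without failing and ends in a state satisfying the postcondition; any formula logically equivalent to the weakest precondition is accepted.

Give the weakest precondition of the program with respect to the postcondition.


Working backward. After the program, the postcondition g + 3 < -7 must hold; in canonical form it is g < -10.
Before g := g - 5: g < -5
Then branch requires p < -10; else branch requires 3*g < 0.
Before the if: ((3*p ≠ 1 ↔ p ≤ -13) → p < -10) ∧ ((¬(3*p ≠ 1 ↔ p ≤ -13)) → 3*g < 0)
Before p := p - 7: ((3*p ≠ 22 ↔ p ≤ -6) → p < -3) ∧ ((¬(3*p ≠ 22 ↔ p ≤ -6)) → 3*g < 0)
Then branch requires ((3*p ≠ 22 ↔ p ≤ -6) → p < -3) ∧ ((¬(3*p ≠ 22 ↔ p ≤ -6)) → 9*p < 0); else branch requires ((3*p ≠ 22 ↔ p ≤ -6) → p < -3) ∧ ((¬(3*p ≠ 22 ↔ p ≤ -6)) → 9*g < -15).
Before the if: (3*g ≥ -4 → (((3*p ≠ 22 ↔ p ≤ -6) → p < -3) ∧ ((¬(3*p ≠ 22 ↔ p ≤ -6)) → 9*p < 0))) ∧ ((¬(3*g ≥ -4)) → (((3*p ≠ 22 ↔ p ≤ -6) → p < -3) ∧ ((¬(3*p ≠ 22 ↔ p ≤ -6)) → 9*g < -15)))
Answer: WP = (3*g ≥ -4 → (((3*p ≠ 22 ↔ p ≤ -6) → p < -3) ∧ ((¬(3*p ≠ 22 ↔ p ≤ -6)) → 9*p < 0))) ∧ ((¬(3*g ≥ -4)) → (((3*p ≠ 22 ↔ p ≤ -6) → p < -3) ∧ ((¬(3*p ≠ 22 ↔ p ≤ -6)) → 9*g < -15)))


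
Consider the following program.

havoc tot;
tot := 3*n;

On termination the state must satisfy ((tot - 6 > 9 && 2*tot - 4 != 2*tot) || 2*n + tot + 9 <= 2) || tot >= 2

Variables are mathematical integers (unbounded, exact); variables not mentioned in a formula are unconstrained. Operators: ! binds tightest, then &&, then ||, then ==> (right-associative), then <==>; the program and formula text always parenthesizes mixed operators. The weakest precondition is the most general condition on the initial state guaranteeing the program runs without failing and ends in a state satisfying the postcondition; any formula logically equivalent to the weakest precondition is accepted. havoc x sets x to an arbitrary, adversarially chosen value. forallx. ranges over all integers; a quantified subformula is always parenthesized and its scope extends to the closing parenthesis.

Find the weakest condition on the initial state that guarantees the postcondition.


Working backward. After the program, the postcondition ((tot - 6 > 9 && 2*tot - 4 != 2*tot) || 2*n + tot + 9 <= 2) || tot >= 2 must hold; in canonical form it is tot > 15 || 2*n + tot <= -7 || tot >= 2.
Before tot := 3*n: 3*n > 15 || 5*n <= -7 || 3*n >= 2
Before havoc tot: 3*n > 15 || 5*n <= -7 || 3*n >= 2
Answer: WP = 3*n > 15 || 5*n <= -7 || 3*n >= 2


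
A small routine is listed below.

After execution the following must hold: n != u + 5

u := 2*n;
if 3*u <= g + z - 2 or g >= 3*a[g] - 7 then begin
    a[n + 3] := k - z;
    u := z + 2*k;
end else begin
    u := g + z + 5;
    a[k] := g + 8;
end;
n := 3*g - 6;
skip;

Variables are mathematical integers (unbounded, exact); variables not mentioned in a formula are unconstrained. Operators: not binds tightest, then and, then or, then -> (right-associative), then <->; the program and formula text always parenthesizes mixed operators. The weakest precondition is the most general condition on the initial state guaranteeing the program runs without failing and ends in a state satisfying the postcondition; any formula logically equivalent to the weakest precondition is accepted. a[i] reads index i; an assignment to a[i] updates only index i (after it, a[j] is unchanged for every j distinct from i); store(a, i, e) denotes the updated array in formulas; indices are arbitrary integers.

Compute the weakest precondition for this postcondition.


Working backward. After the program, n != u + 5 must hold.
Before skip: n != u + 5
Before n := 3*g - 6: 3*g != u + 11
Then branch requires 3*g != 2*k + z + 11; else branch requires 2*g != z + 16.
Before the if: ((3*u <= g + z - 2 or g >= 3*a[g] - 7) -> 3*g != 2*k + z + 11) and ((not (3*u <= g + z - 2 or g >= 3*a[g] - 7)) -> 2*g != z + 16)
Before u := 2*n: ((6*n <= g + z - 2 or g >= 3*a[g] - 7) -> 3*g != 2*k + z + 11) and ((not (6*n <= g + z - 2 or g >= 3*a[g] - 7)) -> 2*g != z + 16)
Answer: WP = ((6*n <= g + z - 2 or g >= 3*a[g] - 7) -> 3*g != 2*k + z + 11) and ((not (6*n <= g + z - 2 or g >= 3*a[g] - 7)) -> 2*g != z + 16)


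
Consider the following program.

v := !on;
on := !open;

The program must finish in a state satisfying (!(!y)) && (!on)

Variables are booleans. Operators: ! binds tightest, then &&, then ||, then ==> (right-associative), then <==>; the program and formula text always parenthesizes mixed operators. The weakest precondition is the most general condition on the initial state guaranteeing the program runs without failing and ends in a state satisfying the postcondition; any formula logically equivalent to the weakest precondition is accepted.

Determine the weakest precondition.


Working backward. After the program, the postcondition (!(!y)) && (!on) must hold; in canonical form it is y && (!on).
Before on := !open: y && open
Before v := !on: y && open
Answer: WP = y && open


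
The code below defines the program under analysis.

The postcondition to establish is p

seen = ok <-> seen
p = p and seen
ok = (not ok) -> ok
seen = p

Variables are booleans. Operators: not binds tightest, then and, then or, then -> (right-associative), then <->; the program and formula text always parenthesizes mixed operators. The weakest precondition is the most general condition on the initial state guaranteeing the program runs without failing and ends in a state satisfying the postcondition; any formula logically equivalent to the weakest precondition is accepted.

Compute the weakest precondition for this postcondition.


Working backward. After the program, p must hold.
Before seen := p: p
Before ok := (not ok) -> ok: p
Before p := p and seen: p and seen
Before seen := ok <-> seen: p and (ok <-> seen)
Answer: WP = p and (ok <-> seen)


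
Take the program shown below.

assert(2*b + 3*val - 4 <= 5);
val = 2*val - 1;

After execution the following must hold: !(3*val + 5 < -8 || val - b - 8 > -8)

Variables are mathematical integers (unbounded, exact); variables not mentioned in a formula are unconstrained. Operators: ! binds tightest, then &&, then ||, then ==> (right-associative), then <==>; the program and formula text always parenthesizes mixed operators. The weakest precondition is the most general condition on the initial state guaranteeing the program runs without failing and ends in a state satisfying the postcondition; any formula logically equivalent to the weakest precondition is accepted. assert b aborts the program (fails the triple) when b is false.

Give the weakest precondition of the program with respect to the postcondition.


Working backward. After the program, the postcondition !(3*val + 5 < -8 || val - b - 8 > -8) must hold; in canonical form it is !(3*val < -13 || val > b).
Before val := 2*val - 1: !(6*val < -10 || 2*val > b + 1)
Before assert 2*b + 3*val - 4 <= 5: 2*b + 3*val <= 9 && (!(6*val < -10 || 2*val > b + 1))
Answer: WP = 2*b + 3*val <= 9 && (!(6*val < -10 || 2*val > b + 1))


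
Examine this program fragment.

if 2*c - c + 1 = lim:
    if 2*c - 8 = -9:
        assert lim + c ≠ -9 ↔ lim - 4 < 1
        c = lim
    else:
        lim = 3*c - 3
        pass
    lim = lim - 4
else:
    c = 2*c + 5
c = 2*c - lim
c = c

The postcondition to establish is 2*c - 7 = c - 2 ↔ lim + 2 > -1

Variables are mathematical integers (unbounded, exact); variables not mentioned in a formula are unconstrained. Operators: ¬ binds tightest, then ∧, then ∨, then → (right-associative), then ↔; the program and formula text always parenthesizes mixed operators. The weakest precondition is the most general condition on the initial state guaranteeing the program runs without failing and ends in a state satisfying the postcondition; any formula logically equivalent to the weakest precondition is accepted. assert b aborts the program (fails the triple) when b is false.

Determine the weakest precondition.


Working backward. After the program, the postcondition 2*c - 7 = c - 2 ↔ lim + 2 > -1 must hold; in canonical form it is c = 5 ↔ lim > -3.
Before c := c: c = 5 ↔ lim > -3
Before c := 2*c - lim: 2*c = lim + 5 ↔ lim > -3
Then branch requires (2*c = -1 → ((c + lim ≠ -9 ↔ lim < 5) ∧ (lim = 1 ↔ lim > 1))) ∧ ((¬(2*c = -1)) → (c = 2 ↔ 3*c > 4)); else branch requires 4*c = lim - 5 ↔ lim > -3.
Before the if: (c = lim - 1 → ((2*c = -1 → ((c + lim ≠ -9 ↔ lim < 5) ∧ (lim = 1 ↔ lim > 1))) ∧ ((¬(2*c = -1)) → (c = 2 ↔ 3*c > 4)))) ∧ ((¬(c = lim - 1)) → (4*c = lim - 5 ↔ lim > -3))
Answer: WP = (c = lim - 1 → ((2*c = -1 → ((c + lim ≠ -9 ↔ lim < 5) ∧ (lim = 1 ↔ lim > 1))) ∧ ((¬(2*c = -1)) → (c = 2 ↔ 3*c > 4)))) ∧ ((¬(c = lim - 1)) → (4*c = lim - 5 ↔ lim > -3))


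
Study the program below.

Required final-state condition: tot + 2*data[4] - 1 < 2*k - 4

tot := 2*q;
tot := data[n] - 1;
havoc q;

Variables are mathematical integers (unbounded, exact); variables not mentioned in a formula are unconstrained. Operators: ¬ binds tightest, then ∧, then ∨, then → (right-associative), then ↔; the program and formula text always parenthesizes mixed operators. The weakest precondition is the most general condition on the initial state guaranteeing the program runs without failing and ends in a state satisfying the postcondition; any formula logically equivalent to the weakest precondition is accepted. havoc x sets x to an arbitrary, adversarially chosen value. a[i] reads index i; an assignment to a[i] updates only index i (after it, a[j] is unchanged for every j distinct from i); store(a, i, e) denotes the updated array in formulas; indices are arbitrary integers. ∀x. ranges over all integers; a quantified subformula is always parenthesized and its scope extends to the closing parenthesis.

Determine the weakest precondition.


Working backward. After the program, the postcondition tot + 2*data[4] - 1 < 2*k - 4 must hold; in canonical form it is 2*data[4] + tot < 2*k - 3.
Before havoc q: 2*data[4] + tot < 2*k - 3
Before tot := data[n] - 1: 2*data[4] + data[n] < 2*k - 2
Before tot := 2*q: 2*data[4] + data[n] < 2*k - 2
Answer: WP = 2*data[4] + data[n] < 2*k - 2


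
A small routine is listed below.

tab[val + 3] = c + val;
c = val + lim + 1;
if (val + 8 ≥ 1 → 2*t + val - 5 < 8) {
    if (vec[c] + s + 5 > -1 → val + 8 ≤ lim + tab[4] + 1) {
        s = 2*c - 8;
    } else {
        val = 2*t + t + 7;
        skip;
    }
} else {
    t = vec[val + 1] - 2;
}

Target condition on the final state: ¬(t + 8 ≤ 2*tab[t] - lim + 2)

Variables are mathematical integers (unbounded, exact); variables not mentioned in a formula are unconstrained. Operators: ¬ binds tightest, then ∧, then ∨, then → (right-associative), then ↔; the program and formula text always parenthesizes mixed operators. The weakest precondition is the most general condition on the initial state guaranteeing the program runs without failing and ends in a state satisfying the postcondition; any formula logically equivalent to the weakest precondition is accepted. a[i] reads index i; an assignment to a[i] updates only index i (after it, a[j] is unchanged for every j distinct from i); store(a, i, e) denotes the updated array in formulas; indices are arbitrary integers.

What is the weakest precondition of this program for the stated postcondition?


Working backward. After the program, the postcondition ¬(t + 8 ≤ 2*tab[t] - lim + 2) must hold; in canonical form it is ¬(lim + t ≤ 2*tab[t] - 6).
Then branch requires ((vec[c] + s > -6 → val ≤ tab[4] + lim - 7) → (¬(lim + t ≤ 2*tab[t] - 6))) ∧ ((¬(vec[c] + s > -6 → val ≤ tab[4] + lim - 7)) → (¬(lim + t ≤ 2*tab[t] - 6))); else branch requires ¬(vec[val + 1] + lim ≤ 2*tab[vec[val + 1] - 2] - 4).
Before the if: ((val ≥ -7 → 2*t + val < 13) → (((vec[c] + s > -6 → val ≤ tab[4] + lim - 7) → (¬(lim + t ≤ 2*tab[t] - 6))) ∧ ((¬(vec[c] + s > -6 → val ≤ tab[4] + lim - 7)) → (¬(lim + t ≤ 2*tab[t] - 6))))) ∧ ((¬(val ≥ -7 → 2*t + val < 13)) → (¬(vec[val + 1] + lim ≤ 2*tab[vec[val + 1] - 2] - 4)))
Before c := val + lim + 1: ((val ≥ -7 → 2*t + val < 13) → (((vec[lim + val + 1] + s > -6 → val ≤ tab[4] + lim - 7) → (¬(lim + t ≤ 2*tab[t] - 6))) ∧ ((¬(vec[lim + val + 1] + s > -6 → val ≤ tab[4] + lim - 7)) → (¬(lim + t ≤ 2*tab[t] - 6))))) ∧ ((¬(val ≥ -7 → 2*t + val < 13)) → (¬(vec[val + 1] + lim ≤ 2*tab[vec[val + 1] - 2] - 4)))
Before tab[val + 3] := c + val: ((val ≥ -7 → 2*t + val < 13) → (((vec[lim + val + 1] + s > -6 → val ≤ store(tab, val + 3, c + val)[4] + lim - 7) → (¬(lim + t ≤ 2*store(tab, val + 3, c + val)[t] - 6))) ∧ ((¬(vec[lim + val + 1] + s > -6 → val ≤ store(tab, val + 3, c + val)[4] + lim - 7)) → (¬(lim + t ≤ 2*store(tab, val + 3, c + val)[t] - 6))))) ∧ ((¬(val ≥ -7 → 2*t + val < 13)) → (¬(vec[val + 1] + lim ≤ 2*store(tab, val + 3, c + val)[vec[val + 1] - 2] - 4)))
Answer: WP = ((val ≥ -7 → 2*t + val < 13) → (((vec[lim + val + 1] + s > -6 → val ≤ store(tab, val + 3, c + val)[4] + lim - 7) → (¬(lim + t ≤ 2*store(tab, val + 3, c + val)[t] - 6))) ∧ ((¬(vec[lim + val + 1] + s > -6 → val ≤ store(tab, val + 3, c + val)[4] + lim - 7)) → (¬(lim + t ≤ 2*store(tab, val + 3, c + val)[t] - 6))))) ∧ ((¬(val ≥ -7 → 2*t + val < 13)) → (¬(vec[val + 1] + lim ≤ 2*store(tab, val + 3, c + val)[vec[val + 1] - 2] - 4)))


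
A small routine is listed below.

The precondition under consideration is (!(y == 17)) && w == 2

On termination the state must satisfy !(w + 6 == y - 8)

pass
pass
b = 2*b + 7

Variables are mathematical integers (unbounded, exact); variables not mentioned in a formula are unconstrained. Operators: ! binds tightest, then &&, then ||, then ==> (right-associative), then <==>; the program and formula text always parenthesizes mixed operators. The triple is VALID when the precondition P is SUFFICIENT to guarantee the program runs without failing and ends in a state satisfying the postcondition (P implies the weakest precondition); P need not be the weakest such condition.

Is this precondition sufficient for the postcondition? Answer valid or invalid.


Working backward. After the program, the postcondition !(w + 6 == y - 8) must hold; in canonical form it is !(w == y - 14).
Before b := 2*b + 7: !(w == y - 14)
Before skip: !(w == y - 14)
Before skip: !(w == y - 14)
The weakest precondition is !(w == y - 14).
Check whether (!(y == 17)) && w == 2 implies it.
Countermodel: at the initial state w = 2, y = 16, the precondition holds but the weakest precondition fails.
Answer: invalid


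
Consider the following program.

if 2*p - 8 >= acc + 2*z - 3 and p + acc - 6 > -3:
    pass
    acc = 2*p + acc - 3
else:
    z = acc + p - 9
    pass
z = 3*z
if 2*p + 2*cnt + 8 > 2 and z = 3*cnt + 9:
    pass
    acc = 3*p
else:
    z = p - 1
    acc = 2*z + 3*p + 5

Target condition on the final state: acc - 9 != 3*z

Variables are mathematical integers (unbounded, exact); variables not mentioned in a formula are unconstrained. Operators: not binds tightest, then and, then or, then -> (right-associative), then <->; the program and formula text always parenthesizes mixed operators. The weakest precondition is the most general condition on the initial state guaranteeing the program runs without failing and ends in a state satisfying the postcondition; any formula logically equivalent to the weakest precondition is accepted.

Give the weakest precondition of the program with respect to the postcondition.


Working backward. After the program, the postcondition acc - 9 != 3*z must hold; in canonical form it is acc != 3*z + 9.
Then branch requires 3*p != 3*z + 9; else branch requires 2*p != 3.
Before the if: ((2*cnt + 2*p > -6 and z = 3*cnt + 9) -> 3*p != 3*z + 9) and ((not (2*cnt + 2*p > -6 and z = 3*cnt + 9)) -> 2*p != 3)
Before z := 3*z: ((2*cnt + 2*p > -6 and 3*z = 3*cnt + 9) -> 3*p != 9*z + 9) and ((not (2*cnt + 2*p > -6 and 3*z = 3*cnt + 9)) -> 2*p != 3)
Then branch requires ((2*cnt + 2*p > -6 and 3*z = 3*cnt + 9) -> 3*p != 9*z + 9) and ((not (2*cnt + 2*p > -6 and 3*z = 3*cnt + 9)) -> 2*p != 3); else branch requires ((2*cnt + 2*p > -6 and 3*acc + 3*p = 3*cnt + 36) -> 9*acc + 6*p != 72) and ((not (2*cnt + 2*p > -6 and 3*acc + 3*p = 3*cnt + 36)) -> 2*p != 3).
Before the if: ((2*p >= acc + 2*z + 5 and acc + p > 3) -> (((2*cnt + 2*p > -6 and 3*z = 3*cnt + 9) -> 3*p != 9*z + 9) and ((not (2*cnt + 2*p > -6 and 3*z = 3*cnt + 9)) -> 2*p != 3))) and ((not (2*p >= acc + 2*z + 5 and acc + p > 3)) -> (((2*cnt + 2*p > -6 and 3*acc + 3*p = 3*cnt + 36) -> 9*acc + 6*p != 72) and ((not (2*cnt + 2*p > -6 and 3*acc + 3*p = 3*cnt + 36)) -> 2*p != 3)))
Answer: WP = ((2*p >= acc + 2*z + 5 and acc + p > 3) -> (((2*cnt + 2*p > -6 and 3*z = 3*cnt + 9) -> 3*p != 9*z + 9) and ((not (2*cnt + 2*p > -6 and 3*z = 3*cnt + 9)) -> 2*p != 3))) and ((not (2*p >= acc + 2*z + 5 and acc + p > 3)) -> (((2*cnt + 2*p > -6 and 3*acc + 3*p = 3*cnt + 36) -> 9*acc + 6*p != 72) and ((not (2*cnt + 2*p > -6 and 3*acc + 3*p = 3*cnt + 36)) -> 2*p != 3)))
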